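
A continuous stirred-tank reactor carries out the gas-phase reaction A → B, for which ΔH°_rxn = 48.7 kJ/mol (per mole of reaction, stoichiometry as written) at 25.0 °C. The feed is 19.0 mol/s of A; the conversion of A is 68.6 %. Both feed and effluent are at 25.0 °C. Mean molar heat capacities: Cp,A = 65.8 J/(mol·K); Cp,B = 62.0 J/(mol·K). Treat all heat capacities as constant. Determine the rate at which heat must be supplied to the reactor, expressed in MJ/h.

Q_in = 2290 MJ/h

Extent of reaction ξ = 0.686 × 19.0 = 13.034 mol/s
Reaction term: ξ·ΔH°_rxn = 13.034 × 48.7 = 634.76 kJ/s
Q = ΔH = 634.76 kJ/s = 634.76 kW
Heat supplied = 2285.1 MJ/h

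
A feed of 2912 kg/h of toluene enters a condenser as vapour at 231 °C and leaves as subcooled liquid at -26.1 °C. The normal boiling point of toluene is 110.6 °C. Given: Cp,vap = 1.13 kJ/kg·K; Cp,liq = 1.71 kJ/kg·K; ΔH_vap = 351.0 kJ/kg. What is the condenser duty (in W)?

vapour 231→110.6 °C: -136.05 kJ/kg
condensation at 110.6 °C: -351 kJ/kg
liquid 110.6→-26.1 °C: -233.76 kJ/kg
Δh = -136.05 + -351 + -233.76 = -720.81 kJ/kg
Q = ṁ·Δh = 2912 kg/h × -720.81 kJ/kg = -2.099e+06 kJ/h
|Q| = 583.05 kW = 583050 W

Q_c = 583000 W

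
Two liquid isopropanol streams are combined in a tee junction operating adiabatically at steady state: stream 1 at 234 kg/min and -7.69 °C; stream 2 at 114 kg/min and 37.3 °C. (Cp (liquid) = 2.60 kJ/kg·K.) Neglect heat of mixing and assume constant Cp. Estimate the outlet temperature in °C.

Energy balance with Q = 0: Σ ṁᵢCp,ᵢ(T_out − Tᵢ) = 0
Σ ṁᵢCp,ᵢTᵢ = 234×2.60×-7.69 + 114×2.60×37.3 = 6377.1
Σ ṁᵢCp,ᵢ = 234×2.60 + 114×2.60 = 904.8
T_out = 6377.1 / 904.8 = 7.0481 °C

T_out = 7.05 °C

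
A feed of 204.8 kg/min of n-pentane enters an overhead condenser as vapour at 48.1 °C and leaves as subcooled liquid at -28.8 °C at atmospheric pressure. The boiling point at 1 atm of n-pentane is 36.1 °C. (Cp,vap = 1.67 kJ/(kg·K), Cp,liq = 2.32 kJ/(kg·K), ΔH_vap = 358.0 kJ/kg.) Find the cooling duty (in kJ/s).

vapour 48.1→36.1 °C: -20.04 kJ/kg
condensation at 36.1 °C: -358 kJ/kg
liquid 36.1→-28.8 °C: -150.57 kJ/kg
Δh = -20.04 + -358 + -150.57 = -528.61 kJ/kg
Q = ṁ·Δh = 204.8 kg/min × -528.61 kJ/kg = -108260 kJ/min
|Q| = 1804.3 kW

Q_c = 1800 kJ/s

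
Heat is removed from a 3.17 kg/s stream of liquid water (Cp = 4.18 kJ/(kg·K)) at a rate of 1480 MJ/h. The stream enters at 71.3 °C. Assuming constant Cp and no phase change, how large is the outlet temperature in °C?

T_out = 40.3 °C

Q = 1480 MJ/h = 411.11 kJ/s
ΔT = Q/(ṁ·Cp) = 411.11/(3.17×4.18) = 31.026 K
T_out = 71.3 − 31.026 = 40.274 °C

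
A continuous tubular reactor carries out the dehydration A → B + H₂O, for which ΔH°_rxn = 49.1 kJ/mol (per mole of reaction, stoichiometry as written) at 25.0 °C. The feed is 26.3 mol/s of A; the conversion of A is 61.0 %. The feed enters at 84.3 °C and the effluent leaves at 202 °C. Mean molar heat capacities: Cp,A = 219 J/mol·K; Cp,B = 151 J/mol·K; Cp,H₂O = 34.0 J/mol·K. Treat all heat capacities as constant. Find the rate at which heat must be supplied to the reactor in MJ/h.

Q_in = 4930 MJ/h

Extent of reaction ξ = 0.610 × 26.3 = 16.043 mol/s
Reaction term: ξ·ΔH°_rxn = 16.043 × 49.1 = 787.71 kJ/s
Sensible, feed 84.3→25 °C: -341.55 kJ/s
Outlet flows (mol/s): A 10.257, B 16.043, H₂O 16.043
Sensible, products 25→202 °C: 922.92 kJ/s
Q = ΔH = 1369.1 kJ/s = 1369.1 kW
Heat supplied = 4928.7 MJ/h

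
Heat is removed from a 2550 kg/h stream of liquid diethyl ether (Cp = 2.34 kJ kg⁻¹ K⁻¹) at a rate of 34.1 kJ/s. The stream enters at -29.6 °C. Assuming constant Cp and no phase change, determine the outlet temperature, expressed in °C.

T_out = -50.2 °C

Q = 34.1 kJ/s = 122760 kJ/h
ΔT = Q/(ṁ·Cp) = 122760/(2550×2.34) = 20.573 K
T_out = -29.6 − 20.573 = -50.173 °C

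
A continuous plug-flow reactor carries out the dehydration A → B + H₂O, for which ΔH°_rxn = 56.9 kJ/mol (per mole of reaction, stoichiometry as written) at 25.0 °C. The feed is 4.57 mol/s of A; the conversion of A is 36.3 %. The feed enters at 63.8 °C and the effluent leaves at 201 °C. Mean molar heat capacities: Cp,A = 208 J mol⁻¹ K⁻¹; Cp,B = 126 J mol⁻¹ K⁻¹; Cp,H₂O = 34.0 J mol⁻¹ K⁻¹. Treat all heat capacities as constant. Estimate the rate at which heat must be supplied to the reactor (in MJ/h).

Extent of reaction ξ = 0.363 × 4.57 = 1.6589 mol/s
Reaction term: ξ·ΔH°_rxn = 1.6589 × 56.9 = 94.392 kJ/s
Sensible, feed 63.8→25 °C: -36.882 kJ/s
Outlet flows (mol/s): A 2.9111, B 1.6589, H₂O 1.6589
Sensible, products 25→201 °C: 153.28 kJ/s
Q = ΔH = 210.79 kJ/s = 210.79 kW
Heat supplied = 758.86 MJ/h

Q_in = 759 MJ/h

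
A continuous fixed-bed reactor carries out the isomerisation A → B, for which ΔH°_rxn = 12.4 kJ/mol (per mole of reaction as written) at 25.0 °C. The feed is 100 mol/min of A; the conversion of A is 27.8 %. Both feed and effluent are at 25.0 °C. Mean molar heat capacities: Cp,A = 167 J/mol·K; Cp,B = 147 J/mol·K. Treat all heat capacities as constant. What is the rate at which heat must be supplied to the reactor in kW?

Extent of reaction ξ = 0.278 × 100 = 27.8 mol/min
Reaction term: ξ·ΔH°_rxn = 27.8 × 12.4 = 344.72 kJ/min
Q = ΔH = 344.72 kJ/min = 5.7453 kW
Heat supplied = 5.7453 kW

Q_in = 5.75 kW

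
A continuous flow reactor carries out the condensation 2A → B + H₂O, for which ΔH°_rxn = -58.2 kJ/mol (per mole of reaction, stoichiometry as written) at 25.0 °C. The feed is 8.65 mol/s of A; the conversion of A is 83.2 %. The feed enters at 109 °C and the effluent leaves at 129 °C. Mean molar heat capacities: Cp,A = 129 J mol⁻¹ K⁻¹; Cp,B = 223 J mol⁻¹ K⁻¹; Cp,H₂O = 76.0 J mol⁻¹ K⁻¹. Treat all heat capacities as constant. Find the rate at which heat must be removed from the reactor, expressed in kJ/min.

Extent of reaction ξ = 0.832 × 8.65 / 2 = 3.5984 mol/s
Reaction term: ξ·ΔH°_rxn = 3.5984 × -58.2 = -209.43 kJ/s
Sensible, feed 109→25 °C: -93.731 kJ/s
Outlet flows (mol/s): A 1.4532, B 3.5984, H₂O 3.5984
Sensible, products 25→129 °C: 131.39 kJ/s
Q = ΔH = -171.77 kJ/s = -171.77 kW
Heat removed = 10306 kJ/min

Q_out = 10300 kJ/min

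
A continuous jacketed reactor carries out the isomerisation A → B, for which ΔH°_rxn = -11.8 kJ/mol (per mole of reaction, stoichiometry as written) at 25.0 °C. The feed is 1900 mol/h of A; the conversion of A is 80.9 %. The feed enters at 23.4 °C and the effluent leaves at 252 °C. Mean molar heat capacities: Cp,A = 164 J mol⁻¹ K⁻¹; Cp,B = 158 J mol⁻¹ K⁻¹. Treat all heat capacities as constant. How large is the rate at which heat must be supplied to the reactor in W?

Q_in = 14200 W

Extent of reaction ξ = 0.809 × 1900 = 1537.1 mol/h
Reaction term: ξ·ΔH°_rxn = 1537.1 × -11.8 = -18138 kJ/h
Sensible, feed 23.4→25 °C: 498.56 kJ/h
Outlet flows (mol/h): A 362.9, B 1537.1
Sensible, products 25→252 °C: 68640 kJ/h
Q = ΔH = 51000 kJ/h = 14.167 kW
Heat supplied = 14167 W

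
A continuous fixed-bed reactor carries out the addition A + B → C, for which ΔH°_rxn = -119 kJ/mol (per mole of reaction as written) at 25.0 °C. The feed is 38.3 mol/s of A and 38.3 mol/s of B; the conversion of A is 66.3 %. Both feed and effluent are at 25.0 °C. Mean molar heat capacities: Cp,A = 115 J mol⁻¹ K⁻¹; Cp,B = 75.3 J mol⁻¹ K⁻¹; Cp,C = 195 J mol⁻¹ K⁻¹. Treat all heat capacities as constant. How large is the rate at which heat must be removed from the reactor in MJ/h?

Q_out = 10900 MJ/h

Extent of reaction ξ = 0.663 × 38.3 = 25.393 mol/s
Reaction term: ξ·ΔH°_rxn = 25.393 × -119 = -3021.8 kJ/s
Q = ΔH = -3021.8 kJ/s = -3021.8 kW
Heat removed = 10878 MJ/h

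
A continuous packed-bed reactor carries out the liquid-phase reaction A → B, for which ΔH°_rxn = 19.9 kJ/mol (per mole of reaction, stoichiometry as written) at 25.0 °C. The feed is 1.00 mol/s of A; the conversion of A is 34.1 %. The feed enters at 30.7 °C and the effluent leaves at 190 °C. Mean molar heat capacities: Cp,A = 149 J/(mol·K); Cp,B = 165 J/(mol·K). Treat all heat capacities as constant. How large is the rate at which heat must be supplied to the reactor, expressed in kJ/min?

Q_in = 1890 kJ/min

Extent of reaction ξ = 0.341 × 1.00 = 0.341 mol/s
Reaction term: ξ·ΔH°_rxn = 0.341 × 19.9 = 6.7859 kJ/s
Sensible, feed 30.7→25 °C: -0.8493 kJ/s
Outlet flows (mol/s): A 0.659, B 0.341
Sensible, products 25→190 °C: 25.485 kJ/s
Q = ΔH = 31.422 kJ/s = 31.422 kW
Heat supplied = 1885.3 kJ/min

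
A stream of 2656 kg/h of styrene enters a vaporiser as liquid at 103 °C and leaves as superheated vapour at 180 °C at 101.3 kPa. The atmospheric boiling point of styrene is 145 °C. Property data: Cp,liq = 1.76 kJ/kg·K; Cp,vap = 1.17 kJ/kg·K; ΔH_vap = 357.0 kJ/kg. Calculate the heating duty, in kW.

liquid 103→145 °C: 73.92 kJ/kg
vaporisation at 145 °C: 357 kJ/kg
vapour 145→180 °C: 40.95 kJ/kg
Δh = 73.92 + 357 + 40.95 = 471.87 kJ/kg
Q = ṁ·Δh = 2656 kg/h × 471.87 kJ/kg = 1.2533e+06 kJ/h
|Q| = 348.14 kW

Q = 348 kW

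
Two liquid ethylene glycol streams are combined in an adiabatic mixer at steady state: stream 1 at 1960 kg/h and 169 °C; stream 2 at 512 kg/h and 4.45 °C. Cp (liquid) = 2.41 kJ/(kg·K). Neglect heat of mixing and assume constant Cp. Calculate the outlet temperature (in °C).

T_out = 135 °C

Energy balance with Q = 0: Σ ṁᵢCp,ᵢ(T_out − Tᵢ) = 0
T_out = Σ ṁᵢCp,ᵢTᵢ / Σ ṁᵢCp,ᵢ
      = 803780 / 5957.5 = 134.92 °C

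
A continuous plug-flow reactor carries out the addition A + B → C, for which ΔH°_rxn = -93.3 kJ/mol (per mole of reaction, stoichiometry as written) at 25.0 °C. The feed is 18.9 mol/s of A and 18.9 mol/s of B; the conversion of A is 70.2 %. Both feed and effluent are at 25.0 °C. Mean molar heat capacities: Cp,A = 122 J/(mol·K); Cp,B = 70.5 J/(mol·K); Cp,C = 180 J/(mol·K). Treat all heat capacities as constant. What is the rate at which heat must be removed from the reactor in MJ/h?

Extent of reaction ξ = 0.702 × 18.9 = 13.268 mol/s
Reaction term: ξ·ΔH°_rxn = 13.268 × -93.3 = -1237.9 kJ/s
Q = ΔH = -1237.9 kJ/s = -1237.9 kW
Heat removed = 4456.4 MJ/h

Q_out = 4460 MJ/h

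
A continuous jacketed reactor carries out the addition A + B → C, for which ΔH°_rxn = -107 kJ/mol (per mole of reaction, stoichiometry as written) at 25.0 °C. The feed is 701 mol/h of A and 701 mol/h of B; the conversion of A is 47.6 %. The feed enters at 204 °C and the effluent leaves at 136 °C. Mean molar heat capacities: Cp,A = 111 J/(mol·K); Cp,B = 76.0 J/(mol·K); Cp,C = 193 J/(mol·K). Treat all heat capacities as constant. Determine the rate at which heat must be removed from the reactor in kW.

Extent of reaction ξ = 0.476 × 701 = 333.68 mol/h
Reaction term: ξ·ΔH°_rxn = 333.68 × -107 = -35703 kJ/h
Sensible, feed 204→25 °C: -23465 kJ/h
Outlet flows (mol/h): A 367.32, B 367.32, C 333.68
Sensible, products 25→136 °C: 14773 kJ/h
Q = ΔH = -44395 kJ/h = -12.332 kW
Heat removed = 12.332 kW

Q_out = 12.3 kW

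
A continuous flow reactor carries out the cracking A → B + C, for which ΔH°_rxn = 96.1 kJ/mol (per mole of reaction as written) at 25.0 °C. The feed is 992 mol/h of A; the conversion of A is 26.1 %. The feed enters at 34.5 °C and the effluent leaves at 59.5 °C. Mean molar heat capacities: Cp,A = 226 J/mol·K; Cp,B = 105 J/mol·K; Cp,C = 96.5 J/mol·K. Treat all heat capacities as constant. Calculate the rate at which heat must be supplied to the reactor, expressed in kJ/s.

Extent of reaction ξ = 0.261 × 992 = 258.91 mol/h
Reaction term: ξ·ΔH°_rxn = 258.91 × 96.1 = 24881 kJ/h
Sensible, feed 34.5→25 °C: -2129.8 kJ/h
Outlet flows (mol/h): A 733.09, B 258.91, C 258.91
Sensible, products 25→59.5 °C: 7515.8 kJ/h
Q = ΔH = 30267 kJ/h = 8.4076 kW
Heat supplied = 8.4076 kJ/s

Q_in = 8.41 kJ/s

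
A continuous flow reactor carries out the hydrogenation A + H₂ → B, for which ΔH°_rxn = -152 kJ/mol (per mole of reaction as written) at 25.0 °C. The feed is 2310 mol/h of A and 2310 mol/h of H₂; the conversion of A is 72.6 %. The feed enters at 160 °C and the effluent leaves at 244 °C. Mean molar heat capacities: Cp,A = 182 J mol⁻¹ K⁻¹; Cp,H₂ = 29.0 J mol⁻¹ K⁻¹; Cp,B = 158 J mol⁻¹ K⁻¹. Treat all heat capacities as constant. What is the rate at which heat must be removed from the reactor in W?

Q_out = 64800 W

Extent of reaction ξ = 0.726 × 2310 = 1677.1 mol/h
Reaction term: ξ·ΔH°_rxn = 1677.1 × -152 = -254910 kJ/h
Sensible, feed 160→25 °C: -65800 kJ/h
Outlet flows (mol/h): A 632.94, H₂ 632.94, B 1677.1
Sensible, products 25→244 °C: 87277 kJ/h
Q = ΔH = -233440 kJ/h = -64.843 kW
Heat removed = 64843 W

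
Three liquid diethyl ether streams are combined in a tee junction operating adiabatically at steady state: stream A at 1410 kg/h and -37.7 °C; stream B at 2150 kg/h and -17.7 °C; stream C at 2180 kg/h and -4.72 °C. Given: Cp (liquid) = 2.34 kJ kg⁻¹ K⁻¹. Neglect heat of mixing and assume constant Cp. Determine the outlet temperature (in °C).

T_out = -17.7 °C

No heat crosses the boundary, so H_out = H_in.
T_out = Σ ṁᵢCp,ᵢTᵢ / Σ ṁᵢCp,ᵢ
      = -237510 / 13432 = -17.683 °C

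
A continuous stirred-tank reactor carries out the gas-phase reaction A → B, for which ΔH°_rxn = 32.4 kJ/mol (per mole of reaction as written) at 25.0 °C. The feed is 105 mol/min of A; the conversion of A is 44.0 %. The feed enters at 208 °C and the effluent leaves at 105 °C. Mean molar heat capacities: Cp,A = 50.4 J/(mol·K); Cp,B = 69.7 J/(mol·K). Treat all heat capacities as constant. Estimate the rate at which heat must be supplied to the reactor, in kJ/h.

Extent of reaction ξ = 0.440 × 105 = 46.2 mol/min
Reaction term: ξ·ΔH°_rxn = 46.2 × 32.4 = 1496.9 kJ/min
Sensible, feed 208→25 °C: -968.44 kJ/min
Outlet flows (mol/min): A 58.8, B 46.2
Sensible, products 25→105 °C: 494.69 kJ/min
Q = ΔH = 1023.1 kJ/min = 17.052 kW
Heat supplied = 61388 kJ/h

Q_in = 61400 kJ/h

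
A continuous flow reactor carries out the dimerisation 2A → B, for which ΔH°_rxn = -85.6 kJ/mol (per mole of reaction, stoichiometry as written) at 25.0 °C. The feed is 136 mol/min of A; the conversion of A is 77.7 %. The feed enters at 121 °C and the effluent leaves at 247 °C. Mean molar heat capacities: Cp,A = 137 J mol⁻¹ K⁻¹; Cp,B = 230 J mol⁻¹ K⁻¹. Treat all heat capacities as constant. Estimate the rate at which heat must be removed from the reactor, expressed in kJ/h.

Q_out = 161000 kJ/h

Extent of reaction ξ = 0.777 × 136 / 2 = 52.836 mol/min
Reaction term: ξ·ΔH°_rxn = 52.836 × -85.6 = -4522.8 kJ/min
Sensible, feed 121→25 °C: -1788.7 kJ/min
Outlet flows (mol/min): A 30.328, B 52.836
Sensible, products 25→247 °C: 3620.2 kJ/min
Q = ΔH = -2691.2 kJ/min = -44.854 kW
Heat removed = 161470 kJ/h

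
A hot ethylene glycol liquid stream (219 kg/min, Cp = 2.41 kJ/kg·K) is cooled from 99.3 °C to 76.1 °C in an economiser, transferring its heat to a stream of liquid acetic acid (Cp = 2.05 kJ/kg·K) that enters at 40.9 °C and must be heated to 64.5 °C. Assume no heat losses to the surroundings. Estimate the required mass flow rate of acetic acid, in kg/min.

Heat released by hot stream: Q = 219 × 2.41 × (99.3 − 76.1) = 12245 kJ/min
Energy balance on cold side (adiabatic exchanger): Q = ṁ_c·Cp_c·(T_c,out − T_c,in)
ṁ_c = 12245 / [2.05 × (64.5 − 40.9)] = 253.09 kg/min

ṁ_c = 253 kg/min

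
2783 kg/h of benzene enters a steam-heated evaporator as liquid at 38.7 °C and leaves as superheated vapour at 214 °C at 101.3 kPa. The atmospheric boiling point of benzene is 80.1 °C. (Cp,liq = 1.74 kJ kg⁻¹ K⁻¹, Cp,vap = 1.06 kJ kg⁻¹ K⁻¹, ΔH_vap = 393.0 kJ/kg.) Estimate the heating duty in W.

Q = 469000 W

liquid 38.7→80.1 °C: 72.036 kJ/kg
vaporisation at 80.1 °C: 393 kJ/kg
vapour 80.1→214 °C: 141.93 kJ/kg
Δh = 72.036 + 393 + 141.93 = 606.97 kJ/kg
Q = ṁ·Δh = 2783 kg/h × 606.97 kJ/kg = 1.6892e+06 kJ/h
|Q| = 469.22 kW = 469220 W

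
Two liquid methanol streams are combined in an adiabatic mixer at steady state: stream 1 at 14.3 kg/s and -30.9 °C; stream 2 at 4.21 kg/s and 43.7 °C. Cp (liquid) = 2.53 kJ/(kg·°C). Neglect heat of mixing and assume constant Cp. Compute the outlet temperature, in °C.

T_out = -13.9 °C

Energy balance with Q = 0: Σ ṁᵢCp,ᵢ(T_out − Tᵢ) = 0
Σ ṁᵢCp,ᵢTᵢ = 14.3×2.53×-30.9 + 4.21×2.53×43.7 = -652.47
Σ ṁᵢCp,ᵢ = 14.3×2.53 + 4.21×2.53 = 46.83
T_out = -652.47 / 46.83 = -13.933 °C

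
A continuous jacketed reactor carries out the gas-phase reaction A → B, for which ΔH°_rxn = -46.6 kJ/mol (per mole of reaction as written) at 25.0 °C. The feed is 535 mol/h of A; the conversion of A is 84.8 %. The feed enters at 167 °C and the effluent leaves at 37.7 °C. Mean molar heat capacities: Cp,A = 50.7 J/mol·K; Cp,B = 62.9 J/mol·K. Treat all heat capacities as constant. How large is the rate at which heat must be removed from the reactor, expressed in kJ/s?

Extent of reaction ξ = 0.848 × 535 = 453.68 mol/h
Reaction term: ξ·ΔH°_rxn = 453.68 × -46.6 = -21141 kJ/h
Sensible, feed 167→25 °C: -3851.7 kJ/h
Outlet flows (mol/h): A 81.32, B 453.68
Sensible, products 25→37.7 °C: 414.77 kJ/h
Q = ΔH = -24578 kJ/h = -6.8273 kW
Heat removed = 6.8273 kJ/s

Q_out = 6.83 kJ/s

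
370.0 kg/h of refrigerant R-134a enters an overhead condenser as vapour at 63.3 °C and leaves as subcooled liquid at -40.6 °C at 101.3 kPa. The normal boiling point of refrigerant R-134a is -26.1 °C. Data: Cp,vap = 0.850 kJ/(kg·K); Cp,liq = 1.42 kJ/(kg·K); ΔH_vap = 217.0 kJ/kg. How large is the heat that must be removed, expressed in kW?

Q_c = 32.2 kW

vapour 63.3→-26.1 °C: -75.99 kJ/kg
condensation at -26.1 °C: -217 kJ/kg
liquid -26.1→-40.6 °C: -20.59 kJ/kg
Δh = -75.99 + -217 + -20.59 = -313.58 kJ/kg
Q = ṁ·Δh = 370.0 kg/h × -313.58 kJ/kg = -116020 kJ/h
|Q| = 32.229 kW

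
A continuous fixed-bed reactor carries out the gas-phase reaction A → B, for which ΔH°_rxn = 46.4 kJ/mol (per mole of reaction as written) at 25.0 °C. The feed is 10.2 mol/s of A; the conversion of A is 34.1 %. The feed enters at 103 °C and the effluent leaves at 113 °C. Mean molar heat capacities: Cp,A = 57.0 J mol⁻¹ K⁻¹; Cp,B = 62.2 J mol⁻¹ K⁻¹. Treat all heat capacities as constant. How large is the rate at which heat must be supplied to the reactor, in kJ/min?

Q_in = 10100 kJ/min

Extent of reaction ξ = 0.341 × 10.2 = 3.4782 mol/s
Reaction term: ξ·ΔH°_rxn = 3.4782 × 46.4 = 161.39 kJ/s
Sensible, feed 103→25 °C: -45.349 kJ/s
Outlet flows (mol/s): A 6.7218, B 3.4782
Sensible, products 25→113 °C: 52.755 kJ/s
Q = ΔH = 168.79 kJ/s = 168.79 kW
Heat supplied = 10128 kJ/min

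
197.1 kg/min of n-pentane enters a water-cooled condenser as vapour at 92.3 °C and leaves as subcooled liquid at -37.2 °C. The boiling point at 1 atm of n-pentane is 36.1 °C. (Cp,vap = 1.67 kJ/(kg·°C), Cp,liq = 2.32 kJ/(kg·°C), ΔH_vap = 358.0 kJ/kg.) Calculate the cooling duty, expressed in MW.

Q_c = 2.04 MW

vapour 92.3→36.1 °C: -93.854 kJ/kg
condensation at 36.1 °C: -358 kJ/kg
liquid 36.1→-37.2 °C: -170.06 kJ/kg
Δh = -93.854 + -358 + -170.06 = -621.91 kJ/kg
Q = ṁ·Δh = 197.1 kg/min × -621.91 kJ/kg = -122580 kJ/min
|Q| = 2043 kW = 2.043 MW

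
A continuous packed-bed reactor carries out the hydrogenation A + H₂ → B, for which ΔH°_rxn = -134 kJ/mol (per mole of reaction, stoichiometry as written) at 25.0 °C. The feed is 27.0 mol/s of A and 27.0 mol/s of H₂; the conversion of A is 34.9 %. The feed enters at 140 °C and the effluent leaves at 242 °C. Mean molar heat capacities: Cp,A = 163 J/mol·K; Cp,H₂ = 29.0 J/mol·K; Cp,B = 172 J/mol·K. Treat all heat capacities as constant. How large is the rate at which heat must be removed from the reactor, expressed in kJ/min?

Extent of reaction ξ = 0.349 × 27.0 = 9.423 mol/s
Reaction term: ξ·ΔH°_rxn = 9.423 × -134 = -1262.7 kJ/s
Sensible, feed 140→25 °C: -596.16 kJ/s
Outlet flows (mol/s): A 17.577, H₂ 17.577, B 9.423
Sensible, products 25→242 °C: 1084 kJ/s
Q = ΔH = -774.81 kJ/s = -774.81 kW
Heat removed = 46489 kJ/min

Q_out = 46500 kJ/min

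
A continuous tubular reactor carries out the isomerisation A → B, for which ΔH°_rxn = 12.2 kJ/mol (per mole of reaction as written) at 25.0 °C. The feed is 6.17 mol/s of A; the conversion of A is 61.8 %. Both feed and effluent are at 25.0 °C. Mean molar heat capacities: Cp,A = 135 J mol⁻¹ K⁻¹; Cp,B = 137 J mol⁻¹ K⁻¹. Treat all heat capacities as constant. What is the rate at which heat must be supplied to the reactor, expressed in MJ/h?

Q_in = 167 MJ/h

Extent of reaction ξ = 0.618 × 6.17 = 3.8131 mol/s
Reaction term: ξ·ΔH°_rxn = 3.8131 × 12.2 = 46.519 kJ/s
Q = ΔH = 46.519 kJ/s = 46.519 kW
Heat supplied = 167.47 MJ/h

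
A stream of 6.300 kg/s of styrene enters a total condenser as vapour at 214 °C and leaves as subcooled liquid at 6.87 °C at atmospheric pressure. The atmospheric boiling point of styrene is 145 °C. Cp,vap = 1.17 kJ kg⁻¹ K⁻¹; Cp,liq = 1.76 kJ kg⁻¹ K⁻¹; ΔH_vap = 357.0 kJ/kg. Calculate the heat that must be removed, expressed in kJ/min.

vapour 214→145 °C: -80.73 kJ/kg
condensation at 145 °C: -357 kJ/kg
liquid 145→6.87 °C: -243.11 kJ/kg
Δh = -80.73 + -357 + -243.11 = -680.84 kJ/kg
Q = ṁ·Δh = 6.300 kg/s × -680.84 kJ/kg = -4289.3 kJ/s
|Q| = 4289.3 kW = 257360 kJ/min

Q_c = 257000 kJ/min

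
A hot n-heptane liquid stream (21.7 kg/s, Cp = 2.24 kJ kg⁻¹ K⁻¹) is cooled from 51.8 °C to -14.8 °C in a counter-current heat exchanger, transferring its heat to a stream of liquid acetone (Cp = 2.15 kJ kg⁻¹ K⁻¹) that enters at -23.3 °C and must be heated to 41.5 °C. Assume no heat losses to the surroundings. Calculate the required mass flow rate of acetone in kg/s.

ṁ_c = 23.2 kg/s

Heat released by hot stream: Q = 21.7 × 2.24 × (51.8 − -14.8) = 3237.3 kJ/s
Energy balance on cold side (adiabatic exchanger): Q = ṁ_c·Cp_c·(T_c,out − T_c,in)
ṁ_c = 3237.3 / [2.15 × (41.5 − -23.3)] = 23.236 kg/s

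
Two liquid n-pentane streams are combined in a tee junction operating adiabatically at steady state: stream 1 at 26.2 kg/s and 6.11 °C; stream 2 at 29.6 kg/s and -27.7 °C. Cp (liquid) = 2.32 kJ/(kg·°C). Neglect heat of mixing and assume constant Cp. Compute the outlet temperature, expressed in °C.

Adiabatic, steady state ⇒ Σ ṁᵢCp,ᵢ(T_out − Tᵢ) = 0
T_out = Σ ṁᵢCp,ᵢTᵢ / Σ ṁᵢCp,ᵢ
      = -1530.8 / 129.46 = -11.825 °C

T_out = -11.8 °C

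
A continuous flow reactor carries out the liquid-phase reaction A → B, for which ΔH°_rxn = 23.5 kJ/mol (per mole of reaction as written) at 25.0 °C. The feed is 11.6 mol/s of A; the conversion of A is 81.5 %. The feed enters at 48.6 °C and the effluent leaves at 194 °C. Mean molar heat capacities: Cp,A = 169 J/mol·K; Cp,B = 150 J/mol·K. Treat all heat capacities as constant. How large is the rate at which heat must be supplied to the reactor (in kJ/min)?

Q_in = 28600 kJ/min

Extent of reaction ξ = 0.815 × 11.6 = 9.454 mol/s
Reaction term: ξ·ΔH°_rxn = 9.454 × 23.5 = 222.17 kJ/s
Sensible, feed 48.6→25 °C: -46.265 kJ/s
Outlet flows (mol/s): A 2.146, B 9.454
Sensible, products 25→194 °C: 300.95 kJ/s
Q = ΔH = 476.85 kJ/s = 476.85 kW
Heat supplied = 28611 kJ/min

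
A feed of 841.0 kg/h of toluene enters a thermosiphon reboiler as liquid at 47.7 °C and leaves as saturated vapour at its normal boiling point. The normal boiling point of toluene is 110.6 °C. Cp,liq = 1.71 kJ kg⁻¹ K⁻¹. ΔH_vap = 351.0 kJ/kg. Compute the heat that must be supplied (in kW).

Q = 107 kW

liquid 47.7→110.6 °C: 107.56 kJ/kg
vaporisation at 110.6 °C: 351 kJ/kg
Δh = 107.56 + 351 = 458.56 kJ/kg
Q = ṁ·Δh = 841.0 kg/h × 458.56 kJ/kg = 385650 kJ/h
|Q| = 107.12 kW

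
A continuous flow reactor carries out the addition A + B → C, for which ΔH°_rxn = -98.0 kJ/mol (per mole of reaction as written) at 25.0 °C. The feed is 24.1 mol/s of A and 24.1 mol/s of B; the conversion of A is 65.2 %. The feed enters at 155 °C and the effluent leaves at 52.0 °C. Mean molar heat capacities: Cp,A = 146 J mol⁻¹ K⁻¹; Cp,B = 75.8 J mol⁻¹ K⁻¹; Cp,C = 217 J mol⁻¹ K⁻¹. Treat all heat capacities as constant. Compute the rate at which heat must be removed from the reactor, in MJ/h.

Q_out = 7530 MJ/h

Extent of reaction ξ = 0.652 × 24.1 = 15.713 mol/s
Reaction term: ξ·ΔH°_rxn = 15.713 × -98.0 = -1539.9 kJ/s
Sensible, feed 155→25 °C: -694.9 kJ/s
Outlet flows (mol/s): A 8.3868, B 8.3868, C 15.713
Sensible, products 25→52.0 °C: 142.29 kJ/s
Q = ΔH = -2092.5 kJ/s = -2092.5 kW
Heat removed = 7533 MJ/h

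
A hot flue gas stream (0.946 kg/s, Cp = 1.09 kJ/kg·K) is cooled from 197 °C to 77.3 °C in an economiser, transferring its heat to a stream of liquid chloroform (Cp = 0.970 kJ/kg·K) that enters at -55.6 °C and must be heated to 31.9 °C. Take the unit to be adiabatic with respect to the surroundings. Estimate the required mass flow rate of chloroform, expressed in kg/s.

Heat released by hot stream: Q = 0.946 × 1.09 × (197 − 77.3) = 123.43 kJ/s
Energy balance on cold side (adiabatic exchanger): Q = ṁ_c·Cp_c·(T_c,out − T_c,in)
ṁ_c = 123.43 / [0.970 × (31.9 − -55.6)] = 1.4542 kg/s

ṁ_c = 1.45 kg/s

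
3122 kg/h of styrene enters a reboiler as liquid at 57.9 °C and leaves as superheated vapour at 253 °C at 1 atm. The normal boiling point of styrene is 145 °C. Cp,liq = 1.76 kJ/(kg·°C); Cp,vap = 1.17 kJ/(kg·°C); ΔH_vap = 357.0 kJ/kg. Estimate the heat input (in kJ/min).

Q = 33100 kJ/min

liquid 57.9→145 °C: 153.3 kJ/kg
vaporisation at 145 °C: 357 kJ/kg
vapour 145→253 °C: 126.36 kJ/kg
Δh = 153.3 + 357 + 126.36 = 636.66 kJ/kg
Q = ṁ·Δh = 3122 kg/h × 636.66 kJ/kg = 1.9876e+06 kJ/h
|Q| = 552.12 kW = 33127 kJ/min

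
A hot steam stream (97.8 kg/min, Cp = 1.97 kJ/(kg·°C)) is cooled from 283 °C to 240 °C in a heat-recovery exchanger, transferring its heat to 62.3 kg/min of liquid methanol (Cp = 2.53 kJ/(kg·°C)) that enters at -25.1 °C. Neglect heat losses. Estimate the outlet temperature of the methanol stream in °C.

T_c,out = 27.5 °C

Heat released by hot stream: Q = 97.8 × 1.97 × (283 − 240) = 8284.6 kJ/min
Energy balance on cold side (adiabatic exchanger): Q = ṁ_c·Cp_c·(T_c,out − T_c,in)
T_c,out = -25.1 + 8284.6/(62.3 × 2.53) = 27.461 °C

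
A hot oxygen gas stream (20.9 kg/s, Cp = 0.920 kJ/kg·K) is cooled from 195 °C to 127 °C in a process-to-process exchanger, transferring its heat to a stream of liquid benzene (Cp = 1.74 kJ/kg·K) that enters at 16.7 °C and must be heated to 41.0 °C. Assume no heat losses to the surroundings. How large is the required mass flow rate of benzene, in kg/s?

Heat released by hot stream: Q = 20.9 × 0.920 × (195 − 127) = 1307.5 kJ/s
Energy balance on cold side (adiabatic exchanger): Q = ṁ_c·Cp_c·(T_c,out − T_c,in)
ṁ_c = 1307.5 / [1.74 × (41.0 − 16.7)] = 30.923 kg/s

ṁ_c = 30.9 kg/s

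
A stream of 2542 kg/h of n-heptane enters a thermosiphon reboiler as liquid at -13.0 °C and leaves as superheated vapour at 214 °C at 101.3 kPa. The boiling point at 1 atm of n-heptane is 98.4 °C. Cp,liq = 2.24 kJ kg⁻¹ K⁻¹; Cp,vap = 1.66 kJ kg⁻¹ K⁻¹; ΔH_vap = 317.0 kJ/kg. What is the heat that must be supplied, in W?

liquid -13.0→98.4 °C: 249.54 kJ/kg
vaporisation at 98.4 °C: 317 kJ/kg
vapour 98.4→214 °C: 191.9 kJ/kg
Δh = 249.54 + 317 + 191.9 = 758.43 kJ/kg
Q = ṁ·Δh = 2542 kg/h × 758.43 kJ/kg = 1.9279e+06 kJ/h
|Q| = 535.54 kW = 535540 W

Q = 536000 W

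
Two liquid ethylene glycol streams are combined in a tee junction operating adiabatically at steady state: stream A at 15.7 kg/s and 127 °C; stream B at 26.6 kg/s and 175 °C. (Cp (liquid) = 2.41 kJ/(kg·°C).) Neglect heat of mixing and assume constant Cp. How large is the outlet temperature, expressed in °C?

T_out = 157 °C

No heat crosses the boundary, so H_out = H_in.
Σ ṁᵢCp,ᵢTᵢ = 15.7×2.41×127 + 26.6×2.41×175 = 16024
Σ ṁᵢCp,ᵢ = 15.7×2.41 + 26.6×2.41 = 101.94
T_out = 16024 / 101.94 = 157.18 °C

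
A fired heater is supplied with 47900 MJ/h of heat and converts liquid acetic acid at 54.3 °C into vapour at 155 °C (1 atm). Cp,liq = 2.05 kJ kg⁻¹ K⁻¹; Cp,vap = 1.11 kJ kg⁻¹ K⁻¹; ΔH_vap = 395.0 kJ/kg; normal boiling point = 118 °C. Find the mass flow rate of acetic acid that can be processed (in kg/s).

Δh = 2.05×(118−54.3) + 395.0 + 1.11×(155−118) = 566.66 kJ/kg
Q = 47900 MJ/h = 13306 kJ/s = 13306 kJ/s
ṁ = Q/Δh = 13306 / 566.66 = 23.481 kg/s

ṁ = 23.5 kg/s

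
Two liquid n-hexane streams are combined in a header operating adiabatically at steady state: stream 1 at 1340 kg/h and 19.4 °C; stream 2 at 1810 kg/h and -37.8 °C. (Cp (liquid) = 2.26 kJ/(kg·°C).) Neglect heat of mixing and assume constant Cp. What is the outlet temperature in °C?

T_out = -13.5 °C

No heat crosses the boundary, so H_out = H_in.
T_out = Σ ṁᵢCp,ᵢTᵢ / Σ ṁᵢCp,ᵢ
      = -95874 / 7119 = -13.467 °C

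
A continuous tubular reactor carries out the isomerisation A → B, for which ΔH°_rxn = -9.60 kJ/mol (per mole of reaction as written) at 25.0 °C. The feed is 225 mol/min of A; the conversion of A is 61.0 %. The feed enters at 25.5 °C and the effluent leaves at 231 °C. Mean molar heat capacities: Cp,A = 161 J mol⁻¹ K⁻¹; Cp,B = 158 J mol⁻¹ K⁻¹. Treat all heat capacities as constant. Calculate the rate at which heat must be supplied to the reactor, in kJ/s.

Q_in = 101 kJ/s

Extent of reaction ξ = 0.610 × 225 = 137.25 mol/min
Reaction term: ξ·ΔH°_rxn = 137.25 × -9.60 = -1317.6 kJ/min
Sensible, feed 25.5→25 °C: -18.113 kJ/min
Outlet flows (mol/min): A 87.75, B 137.25
Sensible, products 25→231 °C: 7377.5 kJ/min
Q = ΔH = 6041.8 kJ/min = 100.7 kW
Heat supplied = 100.7 kJ/s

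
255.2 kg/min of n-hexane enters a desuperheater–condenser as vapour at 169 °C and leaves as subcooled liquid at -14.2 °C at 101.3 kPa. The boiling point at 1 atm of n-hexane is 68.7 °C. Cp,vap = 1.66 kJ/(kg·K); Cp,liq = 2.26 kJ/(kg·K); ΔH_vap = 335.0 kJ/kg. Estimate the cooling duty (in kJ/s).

Q_c = 2930 kJ/s

vapour 169→68.7 °C: -166.5 kJ/kg
condensation at 68.7 °C: -335 kJ/kg
liquid 68.7→-14.2 °C: -187.35 kJ/kg
Δh = -166.5 + -335 + -187.35 = -688.85 kJ/kg
Q = ṁ·Δh = 255.2 kg/min × -688.85 kJ/kg = -175800 kJ/min
|Q| = 2929.9 kW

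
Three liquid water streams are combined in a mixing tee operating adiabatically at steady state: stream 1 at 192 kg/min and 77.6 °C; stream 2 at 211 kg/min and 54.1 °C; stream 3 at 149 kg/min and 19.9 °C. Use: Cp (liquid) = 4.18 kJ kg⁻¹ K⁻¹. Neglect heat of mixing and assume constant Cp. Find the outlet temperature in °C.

Energy balance with Q = 0: Σ ṁᵢCp,ᵢ(T_out − Tᵢ) = 0
Σ ṁᵢCp,ᵢTᵢ = 192×4.18×77.6 + 211×4.18×54.1 + 149×4.18×19.9 = 122390
Σ ṁᵢCp,ᵢ = 192×4.18 + 211×4.18 + 149×4.18 = 2307.4
T_out = 122390 / 2307.4 = 53.042 °C

T_out = 53.0 °C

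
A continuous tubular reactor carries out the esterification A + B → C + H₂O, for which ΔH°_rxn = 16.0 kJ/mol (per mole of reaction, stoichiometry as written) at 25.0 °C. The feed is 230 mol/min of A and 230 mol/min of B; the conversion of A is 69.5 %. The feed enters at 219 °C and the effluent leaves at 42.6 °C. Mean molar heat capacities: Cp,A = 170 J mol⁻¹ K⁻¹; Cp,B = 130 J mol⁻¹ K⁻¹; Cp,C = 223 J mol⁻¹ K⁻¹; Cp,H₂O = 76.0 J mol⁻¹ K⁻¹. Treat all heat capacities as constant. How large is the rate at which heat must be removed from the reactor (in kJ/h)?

Q_out = 577000 kJ/h

Extent of reaction ξ = 0.695 × 230 = 159.85 mol/min
Reaction term: ξ·ΔH°_rxn = 159.85 × 16.0 = 2557.6 kJ/min
Sensible, feed 219→25 °C: -13386 kJ/min
Outlet flows (mol/min): A 70.15, B 70.15, C 159.85, H₂O 159.85
Sensible, products 25→42.6 °C: 1211.6 kJ/min
Q = ΔH = -9616.8 kJ/min = -160.28 kW
Heat removed = 577010 kJ/h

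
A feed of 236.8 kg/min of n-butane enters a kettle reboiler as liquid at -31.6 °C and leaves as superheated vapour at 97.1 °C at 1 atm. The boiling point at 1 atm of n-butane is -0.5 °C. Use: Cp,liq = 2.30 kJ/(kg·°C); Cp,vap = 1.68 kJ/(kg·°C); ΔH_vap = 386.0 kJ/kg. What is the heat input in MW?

Q = 2.45 MW

liquid -31.6→-0.5 °C: 71.53 kJ/kg
vaporisation at -0.5 °C: 386 kJ/kg
vapour -0.5→97.1 °C: 163.97 kJ/kg
Δh = 71.53 + 386 + 163.97 = 621.5 kJ/kg
Q = ṁ·Δh = 236.8 kg/min × 621.5 kJ/kg = 147170 kJ/min
|Q| = 2452.8 kW = 2.4528 MW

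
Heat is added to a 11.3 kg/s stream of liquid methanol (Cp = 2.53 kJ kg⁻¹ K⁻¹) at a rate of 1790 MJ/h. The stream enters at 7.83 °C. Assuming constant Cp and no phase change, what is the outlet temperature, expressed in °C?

Q = 1790 MJ/h = 497.22 kJ/s
ΔT = Q/(ṁ·Cp) = 497.22/(11.3×2.53) = 17.392 K
T_out = 7.83 + 17.392 = 25.222 °C

T_out = 25.2 °C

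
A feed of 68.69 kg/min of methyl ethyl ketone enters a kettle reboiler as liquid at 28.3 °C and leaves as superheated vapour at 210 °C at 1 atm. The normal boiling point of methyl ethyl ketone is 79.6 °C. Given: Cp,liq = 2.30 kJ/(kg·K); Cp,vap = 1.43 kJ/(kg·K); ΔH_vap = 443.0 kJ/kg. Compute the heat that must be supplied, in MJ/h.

liquid 28.3→79.6 °C: 117.99 kJ/kg
vaporisation at 79.6 °C: 443 kJ/kg
vapour 79.6→210 °C: 186.47 kJ/kg
Δh = 117.99 + 443 + 186.47 = 747.46 kJ/kg
Q = ṁ·Δh = 68.69 kg/min × 747.46 kJ/kg = 51343 kJ/min
|Q| = 855.72 kW = 3080.6 MJ/h

Q = 3080 MJ/h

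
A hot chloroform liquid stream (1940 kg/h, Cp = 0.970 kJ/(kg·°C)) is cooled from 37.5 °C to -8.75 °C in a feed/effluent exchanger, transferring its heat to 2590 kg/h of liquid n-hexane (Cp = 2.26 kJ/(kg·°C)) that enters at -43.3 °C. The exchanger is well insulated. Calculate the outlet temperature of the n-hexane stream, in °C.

T_c,out = -28.4 °C

Heat released by hot stream: Q = 1940 × 0.970 × (37.5 − -8.75) = 87033 kJ/h
Energy balance on cold side (adiabatic exchanger): Q = ṁ_c·Cp_c·(T_c,out − T_c,in)
T_c,out = -43.3 + 87033/(2590 × 2.26) = -28.431 °C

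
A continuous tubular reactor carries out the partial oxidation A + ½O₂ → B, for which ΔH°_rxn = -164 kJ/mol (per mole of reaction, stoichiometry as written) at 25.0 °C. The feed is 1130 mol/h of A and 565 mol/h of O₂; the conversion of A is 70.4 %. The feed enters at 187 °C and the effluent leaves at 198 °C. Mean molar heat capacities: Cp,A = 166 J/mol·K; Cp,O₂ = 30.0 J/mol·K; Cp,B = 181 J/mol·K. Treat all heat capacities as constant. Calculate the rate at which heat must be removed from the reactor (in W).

Extent of reaction ξ = 0.704 × 1130 = 795.52 mol/h
Reaction term: ξ·ΔH°_rxn = 795.52 × -164 = -130470 kJ/h
Sensible, feed 187→25 °C: -33134 kJ/h
Outlet flows (mol/h): A 334.48, O₂ 167.24, B 795.52
Sensible, products 25→198 °C: 35384 kJ/h
Q = ΔH = -128220 kJ/h = -35.615 kW
Heat removed = 35615 W

Q_out = 35600 W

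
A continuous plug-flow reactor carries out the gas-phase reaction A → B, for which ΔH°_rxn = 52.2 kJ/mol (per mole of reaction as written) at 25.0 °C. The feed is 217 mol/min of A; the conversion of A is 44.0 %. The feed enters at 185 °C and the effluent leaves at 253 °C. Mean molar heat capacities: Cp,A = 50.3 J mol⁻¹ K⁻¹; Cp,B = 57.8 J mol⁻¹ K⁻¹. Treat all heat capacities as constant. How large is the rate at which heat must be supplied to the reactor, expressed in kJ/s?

Q_in = 98.2 kJ/s

Extent of reaction ξ = 0.440 × 217 = 95.48 mol/min
Reaction term: ξ·ΔH°_rxn = 95.48 × 52.2 = 4984.1 kJ/min
Sensible, feed 185→25 °C: -1746.4 kJ/min
Outlet flows (mol/min): A 121.52, B 95.48
Sensible, products 25→253 °C: 2651.9 kJ/min
Q = ΔH = 5889.6 kJ/min = 98.159 kW
Heat supplied = 98.159 kJ/s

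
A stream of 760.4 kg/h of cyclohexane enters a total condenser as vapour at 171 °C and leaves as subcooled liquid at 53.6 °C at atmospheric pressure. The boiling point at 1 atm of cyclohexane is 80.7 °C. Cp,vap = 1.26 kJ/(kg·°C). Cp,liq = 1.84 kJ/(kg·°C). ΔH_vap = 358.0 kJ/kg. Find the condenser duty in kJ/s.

vapour 171→80.7 °C: -113.78 kJ/kg
condensation at 80.7 °C: -358 kJ/kg
liquid 80.7→53.6 °C: -49.864 kJ/kg
Δh = -113.78 + -358 + -49.864 = -521.64 kJ/kg
Q = ṁ·Δh = 760.4 kg/h × -521.64 kJ/kg = -396660 kJ/h
|Q| = 110.18 kW

Q_c = 110 kJ/s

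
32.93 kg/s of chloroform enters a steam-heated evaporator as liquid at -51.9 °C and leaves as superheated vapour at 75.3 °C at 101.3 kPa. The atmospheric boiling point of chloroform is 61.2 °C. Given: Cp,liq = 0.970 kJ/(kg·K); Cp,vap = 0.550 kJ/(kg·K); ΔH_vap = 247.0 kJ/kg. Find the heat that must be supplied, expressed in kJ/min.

liquid -51.9→61.2 °C: 109.71 kJ/kg
vaporisation at 61.2 °C: 247 kJ/kg
vapour 61.2→75.3 °C: 7.755 kJ/kg
Δh = 109.71 + 247 + 7.755 = 364.46 kJ/kg
Q = ṁ·Δh = 32.93 kg/s × 364.46 kJ/kg = 12002 kJ/s
|Q| = 12002 kW = 720100 kJ/min

Q = 720000 kJ/min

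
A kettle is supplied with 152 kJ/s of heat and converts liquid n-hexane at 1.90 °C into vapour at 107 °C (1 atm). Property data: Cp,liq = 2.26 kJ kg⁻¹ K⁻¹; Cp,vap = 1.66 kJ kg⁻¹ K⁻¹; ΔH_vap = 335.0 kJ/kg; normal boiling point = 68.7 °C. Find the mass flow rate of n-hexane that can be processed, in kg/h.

Δh = 2.26×(68.7−1.90) + 335.0 + 1.66×(107−68.7) = 549.55 kJ/kg
Q = 152 kJ/s = 152 kJ/s = 547200 kJ/h
ṁ = Q/Δh = 547200 / 549.55 = 995.73 kg/h

ṁ = 996 kg/h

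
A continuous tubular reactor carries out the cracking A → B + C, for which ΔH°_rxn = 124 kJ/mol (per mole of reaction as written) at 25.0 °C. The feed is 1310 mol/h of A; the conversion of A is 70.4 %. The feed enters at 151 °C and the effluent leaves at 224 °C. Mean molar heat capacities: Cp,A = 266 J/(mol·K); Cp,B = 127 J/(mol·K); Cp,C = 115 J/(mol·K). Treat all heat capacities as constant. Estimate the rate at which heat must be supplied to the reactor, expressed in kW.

Q_in = 37.6 kW

Extent of reaction ξ = 0.704 × 1310 = 922.24 mol/h
Reaction term: ξ·ΔH°_rxn = 922.24 × 124 = 114360 kJ/h
Sensible, feed 151→25 °C: -43906 kJ/h
Outlet flows (mol/h): A 387.76, B 922.24, C 922.24
Sensible, products 25→224 °C: 64939 kJ/h
Q = ΔH = 135390 kJ/h = 37.609 kW
Heat supplied = 37.609 kW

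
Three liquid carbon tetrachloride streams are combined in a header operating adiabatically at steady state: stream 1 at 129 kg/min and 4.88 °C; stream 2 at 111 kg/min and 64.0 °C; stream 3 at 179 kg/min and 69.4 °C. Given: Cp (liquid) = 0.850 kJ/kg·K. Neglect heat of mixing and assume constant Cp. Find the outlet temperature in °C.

Adiabatic, steady state ⇒ Σ ṁᵢCp,ᵢ(T_out − Tᵢ) = 0
T_out = Σ ṁᵢCp,ᵢTᵢ / Σ ṁᵢCp,ᵢ
      = 17133 / 356.15 = 48.105 °C

T_out = 48.1 °C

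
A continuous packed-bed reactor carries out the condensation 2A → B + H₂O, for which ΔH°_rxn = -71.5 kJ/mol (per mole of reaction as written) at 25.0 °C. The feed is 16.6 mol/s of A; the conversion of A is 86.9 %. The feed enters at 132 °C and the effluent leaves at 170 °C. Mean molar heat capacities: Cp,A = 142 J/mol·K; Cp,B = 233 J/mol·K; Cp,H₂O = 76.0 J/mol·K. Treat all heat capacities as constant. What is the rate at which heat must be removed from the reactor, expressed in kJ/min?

Extent of reaction ξ = 0.869 × 16.6 / 2 = 7.2127 mol/s
Reaction term: ξ·ΔH°_rxn = 7.2127 × -71.5 = -515.71 kJ/s
Sensible, feed 132→25 °C: -252.22 kJ/s
Outlet flows (mol/s): A 2.1746, B 7.2127, H₂O 7.2127
Sensible, products 25→170 °C: 367.94 kJ/s
Q = ΔH = -399.99 kJ/s = -399.99 kW
Heat removed = 23999 kJ/min

Q_out = 24000 kJ/min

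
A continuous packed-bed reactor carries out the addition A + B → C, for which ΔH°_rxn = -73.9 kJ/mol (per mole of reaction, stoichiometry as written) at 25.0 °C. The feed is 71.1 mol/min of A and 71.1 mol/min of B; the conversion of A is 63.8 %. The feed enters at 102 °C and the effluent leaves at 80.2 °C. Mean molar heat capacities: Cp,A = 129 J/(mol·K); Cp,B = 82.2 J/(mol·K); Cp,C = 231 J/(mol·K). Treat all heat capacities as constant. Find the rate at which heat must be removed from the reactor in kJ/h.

Extent of reaction ξ = 0.638 × 71.1 = 45.362 mol/min
Reaction term: ξ·ΔH°_rxn = 45.362 × -73.9 = -3352.2 kJ/min
Sensible, feed 102→25 °C: -1156.3 kJ/min
Outlet flows (mol/min): A 25.738, B 25.738, C 45.362
Sensible, products 25→80.2 °C: 878.48 kJ/min
Q = ΔH = -3630 kJ/min = -60.5 kW
Heat removed = 217800 kJ/h

Q_out = 218000 kJ/h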